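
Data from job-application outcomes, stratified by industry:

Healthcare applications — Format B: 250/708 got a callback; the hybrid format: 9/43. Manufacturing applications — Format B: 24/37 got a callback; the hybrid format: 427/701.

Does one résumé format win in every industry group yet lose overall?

Yes

Healthcare: Format B 250/708 = 35.3%, the hybrid format 9/43 = 20.9% → Format B
Manufacturing: Format B 24/37 = 64.9%, the hybrid format 427/701 = 60.9% → Format B
Overall: Format B 274/745 = 36.8%, the hybrid format 436/744 = 58.6% → the hybrid format
Format B wins each industry group but the hybrid format wins overall — the comparison reverses. Format B's applications skew toward healthcare, which has a lower base rate.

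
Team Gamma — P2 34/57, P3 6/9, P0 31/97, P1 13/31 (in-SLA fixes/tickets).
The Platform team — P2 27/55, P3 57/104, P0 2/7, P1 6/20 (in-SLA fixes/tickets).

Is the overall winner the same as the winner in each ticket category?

No

P2: Team Gamma 34/57 = 59.6%, the Platform team 27/55 = 49.1% → Team Gamma
P3: Team Gamma 6/9 = 66.7%, the Platform team 57/104 = 54.8% → Team Gamma
P0: Team Gamma 31/97 = 32.0%, the Platform team 2/7 = 28.6% → Team Gamma
P1: Team Gamma 13/31 = 41.9%, the Platform team 6/20 = 30.0% → Team Gamma
Overall: Team Gamma 84/194 = 43.3%, the Platform team 92/186 = 49.5% → the Platform team
Team Gamma wins each ticket group but the Platform team wins overall — the comparison reverses. Team Gamma's tickets skew toward P0, which has a lower base rate.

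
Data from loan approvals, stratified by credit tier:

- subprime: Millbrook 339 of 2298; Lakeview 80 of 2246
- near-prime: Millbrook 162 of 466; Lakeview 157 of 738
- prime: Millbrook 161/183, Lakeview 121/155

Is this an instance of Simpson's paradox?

No

Subprime: Millbrook 339/2298 = 14.8%, Lakeview 80/2246 = 3.6% → Millbrook
Near-prime: Millbrook 162/466 = 34.8%, Lakeview 157/738 = 21.3% → Millbrook
Prime: Millbrook 161/183 = 88.0%, Lakeview 121/155 = 78.1% → Millbrook
Overall: Millbrook 662/2947 = 22.5%, Lakeview 358/3139 = 11.4% → Millbrook
Millbrook wins overall and in every credit group — no reversal.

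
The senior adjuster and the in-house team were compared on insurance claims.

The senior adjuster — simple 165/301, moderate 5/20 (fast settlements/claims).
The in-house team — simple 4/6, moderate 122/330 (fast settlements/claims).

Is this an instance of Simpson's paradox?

Simple: the senior adjuster 165/301 = 54.8%, the in-house team 4/6 = 66.7% → the in-house team
Moderate: the senior adjuster 5/20 = 25.0%, the in-house team 122/330 = 37.0% → the in-house team
Overall: the senior adjuster 170/321 = 53.0%, the in-house team 126/336 = 37.5% → the senior adjuster
The in-house team wins each claim group but the senior adjuster wins overall — the comparison reverses. The in-house team's claims skew toward moderate, which has a lower base rate.

Yes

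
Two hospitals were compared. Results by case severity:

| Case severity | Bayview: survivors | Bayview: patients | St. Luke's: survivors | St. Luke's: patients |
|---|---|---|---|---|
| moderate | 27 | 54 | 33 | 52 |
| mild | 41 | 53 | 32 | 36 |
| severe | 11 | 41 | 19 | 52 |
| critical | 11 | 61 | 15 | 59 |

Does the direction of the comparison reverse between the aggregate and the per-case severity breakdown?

No

Moderate: Bayview 27/54 = 50.0%, St. Luke's 33/52 = 63.5% → St. Luke's
Mild: Bayview 41/53 = 77.4%, St. Luke's 32/36 = 88.9% → St. Luke's
Severe: Bayview 11/41 = 26.8%, St. Luke's 19/52 = 36.5% → St. Luke's
Critical: Bayview 11/61 = 18.0%, St. Luke's 15/59 = 25.4% → St. Luke's
Overall: Bayview 90/209 = 43.1%, St. Luke's 99/199 = 49.7% → St. Luke's
St. Luke's wins overall and in every case group — no reversal.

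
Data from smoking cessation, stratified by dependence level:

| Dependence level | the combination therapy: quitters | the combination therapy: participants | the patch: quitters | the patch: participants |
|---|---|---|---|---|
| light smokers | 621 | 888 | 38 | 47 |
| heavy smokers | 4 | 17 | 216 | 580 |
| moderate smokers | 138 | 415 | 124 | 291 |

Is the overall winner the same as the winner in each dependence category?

No

Light smokers: the combination therapy 621/888 = 69.9%, the patch 38/47 = 80.9% → the patch
Heavy smokers: the combination therapy 4/17 = 23.5%, the patch 216/580 = 37.2% → the patch
Moderate smokers: the combination therapy 138/415 = 33.3%, the patch 124/291 = 42.6% → the patch
Overall: the combination therapy 763/1320 = 57.8%, the patch 378/918 = 41.2% → the combination therapy
The patch wins each dependence group but the combination therapy wins overall — the comparison reverses. The patch's participants skew toward heavy smokers, which has a lower base rate.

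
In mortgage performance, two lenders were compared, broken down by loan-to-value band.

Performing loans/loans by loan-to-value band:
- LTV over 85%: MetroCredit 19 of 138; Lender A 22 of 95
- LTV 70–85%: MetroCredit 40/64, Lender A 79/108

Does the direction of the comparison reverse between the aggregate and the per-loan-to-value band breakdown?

No

LTV over 85%: MetroCredit 19/138 = 13.8%, Lender A 22/95 = 23.2% → Lender A
LTV 70–85%: MetroCredit 40/64 = 62.5%, Lender A 79/108 = 73.1% → Lender A
Overall: MetroCredit 59/202 = 29.2%, Lender A 101/203 = 49.8% → Lender A
Lender A wins overall and in every loan-to-value group — no reversal.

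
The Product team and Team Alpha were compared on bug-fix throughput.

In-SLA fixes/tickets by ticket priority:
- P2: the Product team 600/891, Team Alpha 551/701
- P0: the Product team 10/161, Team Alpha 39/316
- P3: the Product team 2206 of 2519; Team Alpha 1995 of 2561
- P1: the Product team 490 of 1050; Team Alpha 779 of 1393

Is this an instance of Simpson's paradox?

P2: the Product team 600/891 = 67.3%, Team Alpha 551/701 = 78.6% → Team Alpha
P0: the Product team 10/161 = 6.2%, Team Alpha 39/316 = 12.3% → Team Alpha
P3: the Product team 2206/2519 = 87.6%, Team Alpha 1995/2561 = 77.9% → the Product team
P1: the Product team 490/1050 = 46.7%, Team Alpha 779/1393 = 55.9% → Team Alpha
Overall: the Product team 3306/4621 = 71.5%, Team Alpha 3364/4971 = 67.7% → the Product team
Neither sweeps: the Product team wins 1 of 4 groups, Team Alpha wins 3. The Product team wins overall but not every group — no Simpson reversal.

No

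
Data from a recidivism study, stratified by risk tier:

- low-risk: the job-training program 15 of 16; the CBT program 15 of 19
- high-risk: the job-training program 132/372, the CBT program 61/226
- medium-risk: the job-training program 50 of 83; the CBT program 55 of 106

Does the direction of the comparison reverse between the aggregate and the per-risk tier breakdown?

No

Low-risk: the job-training program 15/16 = 93.8%, the CBT program 15/19 = 78.9% → the job-training program
High-risk: the job-training program 132/372 = 35.5%, the CBT program 61/226 = 27.0% → the job-training program
Medium-risk: the job-training program 50/83 = 60.2%, the CBT program 55/106 = 51.9% → the job-training program
Overall: the job-training program 197/471 = 41.8%, the CBT program 131/351 = 37.3% → the job-training program
The job-training program wins overall and in every risk group — no reversal.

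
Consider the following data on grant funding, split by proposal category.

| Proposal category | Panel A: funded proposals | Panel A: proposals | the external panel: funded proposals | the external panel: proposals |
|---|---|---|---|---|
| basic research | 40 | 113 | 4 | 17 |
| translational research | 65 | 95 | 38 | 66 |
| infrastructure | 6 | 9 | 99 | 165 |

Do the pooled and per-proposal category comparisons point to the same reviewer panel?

Basic research: Panel A 40/113 = 35.4%, the external panel 4/17 = 23.5% → Panel A
Translational research: Panel A 65/95 = 68.4%, the external panel 38/66 = 57.6% → Panel A
Infrastructure: Panel A 6/9 = 66.7%, the external panel 99/165 = 60.0% → Panel A
Overall: Panel A 111/217 = 51.2%, the external panel 141/248 = 56.9% → the external panel
Panel A wins each proposal group but the external panel wins overall — the comparison reverses. Panel A's proposals skew toward basic research, which has a lower base rate.

No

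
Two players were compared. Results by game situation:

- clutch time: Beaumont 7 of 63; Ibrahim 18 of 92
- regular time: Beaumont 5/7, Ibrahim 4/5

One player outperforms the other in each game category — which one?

Clutch time: Beaumont 7/63 = 11.1%, Ibrahim 18/92 = 19.6% → Ibrahim
Regular time: Beaumont 5/7 = 71.4%, Ibrahim 4/5 = 80.0% → Ibrahim
Ibrahim has the higher rate in both groups.

Ibrahim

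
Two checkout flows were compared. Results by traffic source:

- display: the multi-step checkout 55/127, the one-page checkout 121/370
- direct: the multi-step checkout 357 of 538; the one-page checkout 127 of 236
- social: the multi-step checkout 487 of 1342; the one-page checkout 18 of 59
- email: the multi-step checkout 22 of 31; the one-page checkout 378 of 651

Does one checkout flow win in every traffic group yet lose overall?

Display: the multi-step checkout 55/127 = 43.3%, the one-page checkout 121/370 = 32.7% → the multi-step checkout
Direct: the multi-step checkout 357/538 = 66.4%, the one-page checkout 127/236 = 53.8% → the multi-step checkout
Social: the multi-step checkout 487/1342 = 36.3%, the one-page checkout 18/59 = 30.5% → the multi-step checkout
Email: the multi-step checkout 22/31 = 71.0%, the one-page checkout 378/651 = 58.1% → the multi-step checkout
Overall: the multi-step checkout 921/2038 = 45.2%, the one-page checkout 644/1316 = 48.9% → the one-page checkout
The multi-step checkout wins each traffic group but the one-page checkout wins overall — the comparison reverses. The multi-step checkout's sessions skew toward social, which has a lower base rate.

Yes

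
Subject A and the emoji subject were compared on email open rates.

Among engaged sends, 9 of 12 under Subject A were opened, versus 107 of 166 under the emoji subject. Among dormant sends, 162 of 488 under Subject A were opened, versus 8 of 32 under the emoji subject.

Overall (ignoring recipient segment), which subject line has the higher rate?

Engaged: Subject A 9/12 = 75.0%, the emoji subject 107/166 = 64.5% → Subject A
Dormant: Subject A 162/488 = 33.2%, the emoji subject 8/32 = 25.0% → Subject A
Overall: Subject A 171/500 = 34.2%, the emoji subject 115/198 = 58.1% → the emoji subject
(Subject A wins every recipient group but the emoji subject wins overall — Subject A's sends skew toward the low-rate dormant group.)

the emoji subject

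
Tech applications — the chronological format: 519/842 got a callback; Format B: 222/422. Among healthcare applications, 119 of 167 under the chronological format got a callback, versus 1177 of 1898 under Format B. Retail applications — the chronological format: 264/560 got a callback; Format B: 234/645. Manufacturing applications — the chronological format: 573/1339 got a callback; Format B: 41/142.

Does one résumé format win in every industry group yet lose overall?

Tech: the chronological format 519/842 = 61.6%, Format B 222/422 = 52.6% → the chronological format
Healthcare: the chronological format 119/167 = 71.3%, Format B 1177/1898 = 62.0% → the chronological format
Retail: the chronological format 264/560 = 47.1%, Format B 234/645 = 36.3% → the chronological format
Manufacturing: the chronological format 573/1339 = 42.8%, Format B 41/142 = 28.9% → the chronological format
Overall: the chronological format 1475/2908 = 50.7%, Format B 1674/3107 = 53.9% → Format B
The chronological format wins each industry group but Format B wins overall — the comparison reverses. The chronological format's applications skew toward manufacturing, which has a lower base rate.

Yes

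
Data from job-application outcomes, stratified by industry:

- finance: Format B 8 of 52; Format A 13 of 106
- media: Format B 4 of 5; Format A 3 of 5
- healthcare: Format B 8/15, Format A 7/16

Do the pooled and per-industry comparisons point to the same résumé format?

Yes

Finance: Format B 8/52 = 15.4%, Format A 13/106 = 12.3% → Format B
Media: Format B 4/5 = 80.0%, Format A 3/5 = 60.0% → Format B
Healthcare: Format B 8/15 = 53.3%, Format A 7/16 = 43.8% → Format B
Overall: Format B 20/72 = 27.8%, Format A 23/127 = 18.1% → Format B
Format B wins overall and in every industry group — no reversal.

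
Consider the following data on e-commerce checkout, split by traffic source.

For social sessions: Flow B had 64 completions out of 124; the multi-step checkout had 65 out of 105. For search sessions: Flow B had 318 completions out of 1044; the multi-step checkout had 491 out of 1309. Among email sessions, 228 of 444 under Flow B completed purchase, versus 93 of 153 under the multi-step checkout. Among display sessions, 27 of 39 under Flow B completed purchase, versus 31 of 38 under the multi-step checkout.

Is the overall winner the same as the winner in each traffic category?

Social: Flow B 64/124 = 51.6%, the multi-step checkout 65/105 = 61.9% → the multi-step checkout
Search: Flow B 318/1044 = 30.5%, the multi-step checkout 491/1309 = 37.5% → the multi-step checkout
Email: Flow B 228/444 = 51.4%, the multi-step checkout 93/153 = 60.8% → the multi-step checkout
Display: Flow B 27/39 = 69.2%, the multi-step checkout 31/38 = 81.6% → the multi-step checkout
Overall: Flow B 637/1651 = 38.6%, the multi-step checkout 680/1605 = 42.4% → the multi-step checkout
The multi-step checkout wins overall and in every traffic group — no reversal.

Yes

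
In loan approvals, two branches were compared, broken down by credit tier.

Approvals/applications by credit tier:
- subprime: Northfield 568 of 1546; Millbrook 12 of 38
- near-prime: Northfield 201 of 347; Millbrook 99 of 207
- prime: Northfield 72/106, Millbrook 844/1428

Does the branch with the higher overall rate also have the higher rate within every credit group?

Subprime: Northfield 568/1546 = 36.7%, Millbrook 12/38 = 31.6% → Northfield
Near-prime: Northfield 201/347 = 57.9%, Millbrook 99/207 = 47.8% → Northfield
Prime: Northfield 72/106 = 67.9%, Millbrook 844/1428 = 59.1% → Northfield
Overall: Northfield 841/1999 = 42.1%, Millbrook 955/1673 = 57.1% → Millbrook
Northfield wins each credit group but Millbrook wins overall — the comparison reverses. Northfield's applications skew toward subprime, which has a lower base rate.

No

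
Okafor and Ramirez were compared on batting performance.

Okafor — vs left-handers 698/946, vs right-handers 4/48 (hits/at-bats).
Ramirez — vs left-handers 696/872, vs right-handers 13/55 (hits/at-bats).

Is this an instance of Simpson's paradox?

No

Vs left-handers: Okafor 698/946 = 73.8%, Ramirez 696/872 = 79.8% → Ramirez
Vs right-handers: Okafor 4/48 = 8.3%, Ramirez 13/55 = 23.6% → Ramirez
Overall: Okafor 702/994 = 70.6%, Ramirez 709/927 = 76.5% → Ramirez
Ramirez wins overall and in every pitcher group — no reversal.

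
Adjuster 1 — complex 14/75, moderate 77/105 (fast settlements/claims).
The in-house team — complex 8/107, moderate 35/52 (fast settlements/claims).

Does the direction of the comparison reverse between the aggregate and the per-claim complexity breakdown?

No

Complex: Adjuster 1 14/75 = 18.7%, the in-house team 8/107 = 7.5% → Adjuster 1
Moderate: Adjuster 1 77/105 = 73.3%, the in-house team 35/52 = 67.3% → Adjuster 1
Overall: Adjuster 1 91/180 = 50.6%, the in-house team 43/159 = 27.0% → Adjuster 1
Adjuster 1 wins overall and in every claim group — no reversal.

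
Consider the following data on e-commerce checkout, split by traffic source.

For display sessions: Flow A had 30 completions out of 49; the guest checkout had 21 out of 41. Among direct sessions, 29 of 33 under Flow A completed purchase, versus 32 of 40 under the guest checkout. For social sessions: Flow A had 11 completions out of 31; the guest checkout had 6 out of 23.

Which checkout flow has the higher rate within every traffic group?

Flow A

Display: Flow A 30/49 = 61.2%, the guest checkout 21/41 = 51.2% → Flow A
Direct: Flow A 29/33 = 87.9%, the guest checkout 32/40 = 80.0% → Flow A
Social: Flow A 11/31 = 35.5%, the guest checkout 6/23 = 26.1% → Flow A
Flow A has the higher rate in all 3 groups.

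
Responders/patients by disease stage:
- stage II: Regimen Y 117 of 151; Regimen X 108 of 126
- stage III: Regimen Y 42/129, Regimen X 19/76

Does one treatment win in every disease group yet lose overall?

Stage II: Regimen Y 117/151 = 77.5%, Regimen X 108/126 = 85.7% → Regimen X
Stage III: Regimen Y 42/129 = 32.6%, Regimen X 19/76 = 25.0% → Regimen Y
Overall: Regimen Y 159/280 = 56.8%, Regimen X 127/202 = 62.9% → Regimen X
Neither sweeps: Regimen Y wins 1 of 2 groups, Regimen X wins 1. Regimen X wins overall but not every group — no Simpson reversal.

No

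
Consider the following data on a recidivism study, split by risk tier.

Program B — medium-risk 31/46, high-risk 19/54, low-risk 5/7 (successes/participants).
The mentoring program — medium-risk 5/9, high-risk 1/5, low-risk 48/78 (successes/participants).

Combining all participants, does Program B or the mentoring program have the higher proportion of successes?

the mentoring program

Medium-risk: Program B 31/46 = 67.4%, the mentoring program 5/9 = 55.6% → Program B
High-risk: Program B 19/54 = 35.2%, the mentoring program 1/5 = 20.0% → Program B
Low-risk: Program B 5/7 = 71.4%, the mentoring program 48/78 = 61.5% → Program B
Overall: Program B 55/107 = 51.4%, the mentoring program 54/92 = 58.7% → the mentoring program
(Program B wins every risk group but the mentoring program wins overall — Program B's participants skew toward the low-rate high-risk group.)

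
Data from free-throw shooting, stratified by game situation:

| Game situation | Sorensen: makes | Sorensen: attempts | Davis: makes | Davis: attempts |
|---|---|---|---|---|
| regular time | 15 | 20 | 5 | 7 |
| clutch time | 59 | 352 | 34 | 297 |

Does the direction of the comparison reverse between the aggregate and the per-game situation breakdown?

Regular time: Sorensen 15/20 = 75.0%, Davis 5/7 = 71.4% → Sorensen
Clutch time: Sorensen 59/352 = 16.8%, Davis 34/297 = 11.4% → Sorensen
Overall: Sorensen 74/372 = 19.9%, Davis 39/304 = 12.8% → Sorensen
Sorensen wins overall and in every game group — no reversal.

No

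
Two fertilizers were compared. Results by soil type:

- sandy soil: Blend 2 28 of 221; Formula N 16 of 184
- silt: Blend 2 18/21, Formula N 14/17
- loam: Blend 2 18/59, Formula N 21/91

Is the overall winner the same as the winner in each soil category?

Sandy soil: Blend 2 28/221 = 12.7%, Formula N 16/184 = 8.7% → Blend 2
Silt: Blend 2 18/21 = 85.7%, Formula N 14/17 = 82.4% → Blend 2
Loam: Blend 2 18/59 = 30.5%, Formula N 21/91 = 23.1% → Blend 2
Overall: Blend 2 64/301 = 21.3%, Formula N 51/292 = 17.5% → Blend 2
Blend 2 wins overall and in every soil group — no reversal.

Yes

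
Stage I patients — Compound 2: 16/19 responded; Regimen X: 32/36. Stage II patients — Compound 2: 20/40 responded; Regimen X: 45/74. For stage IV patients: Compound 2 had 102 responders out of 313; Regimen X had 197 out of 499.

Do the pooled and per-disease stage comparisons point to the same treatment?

Stage I: Compound 2 16/19 = 84.2%, Regimen X 32/36 = 88.9% → Regimen X
Stage II: Compound 2 20/40 = 50.0%, Regimen X 45/74 = 60.8% → Regimen X
Stage IV: Compound 2 102/313 = 32.6%, Regimen X 197/499 = 39.5% → Regimen X
Overall: Compound 2 138/372 = 37.1%, Regimen X 274/609 = 45.0% → Regimen X
Regimen X wins overall and in every disease group — no reversal.

Yes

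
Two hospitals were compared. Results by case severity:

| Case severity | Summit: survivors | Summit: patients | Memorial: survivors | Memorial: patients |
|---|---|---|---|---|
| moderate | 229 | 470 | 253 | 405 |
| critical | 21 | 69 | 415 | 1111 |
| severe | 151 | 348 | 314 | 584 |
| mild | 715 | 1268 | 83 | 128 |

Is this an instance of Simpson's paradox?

Moderate: Summit 229/470 = 48.7%, Memorial 253/405 = 62.5% → Memorial
Critical: Summit 21/69 = 30.4%, Memorial 415/1111 = 37.4% → Memorial
Severe: Summit 151/348 = 43.4%, Memorial 314/584 = 53.8% → Memorial
Mild: Summit 715/1268 = 56.4%, Memorial 83/128 = 64.8% → Memorial
Overall: Summit 1116/2155 = 51.8%, Memorial 1065/2228 = 47.8% → Summit
Memorial wins each case group but Summit wins overall — the comparison reverses. Memorial's patients skew toward critical, which has a lower base rate.

Yes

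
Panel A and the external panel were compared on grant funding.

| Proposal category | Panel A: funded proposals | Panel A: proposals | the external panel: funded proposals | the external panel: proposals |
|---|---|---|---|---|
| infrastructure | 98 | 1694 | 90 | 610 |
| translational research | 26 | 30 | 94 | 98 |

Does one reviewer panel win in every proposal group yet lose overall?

Infrastructure: Panel A 98/1694 = 5.8%, the external panel 90/610 = 14.8% → the external panel
Translational research: Panel A 26/30 = 86.7%, the external panel 94/98 = 95.9% → the external panel
Overall: Panel A 124/1724 = 7.2%, the external panel 184/708 = 26.0% → the external panel
The external panel wins overall and in every proposal group — no reversal.

No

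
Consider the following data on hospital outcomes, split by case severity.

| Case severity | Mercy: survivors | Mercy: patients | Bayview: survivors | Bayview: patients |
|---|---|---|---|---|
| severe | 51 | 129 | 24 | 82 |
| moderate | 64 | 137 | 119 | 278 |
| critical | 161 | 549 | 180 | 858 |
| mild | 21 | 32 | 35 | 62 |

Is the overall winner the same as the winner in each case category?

Yes

Severe: Mercy 51/129 = 39.5%, Bayview 24/82 = 29.3% → Mercy
Moderate: Mercy 64/137 = 46.7%, Bayview 119/278 = 42.8% → Mercy
Critical: Mercy 161/549 = 29.3%, Bayview 180/858 = 21.0% → Mercy
Mild: Mercy 21/32 = 65.6%, Bayview 35/62 = 56.5% → Mercy
Overall: Mercy 297/847 = 35.1%, Bayview 358/1280 = 28.0% → Mercy
Mercy wins overall and in every case group — no reversal.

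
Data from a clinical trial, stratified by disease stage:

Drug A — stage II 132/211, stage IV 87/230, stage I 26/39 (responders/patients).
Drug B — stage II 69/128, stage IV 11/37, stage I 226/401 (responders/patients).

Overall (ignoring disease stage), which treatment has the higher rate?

Stage II: Drug A 132/211 = 62.6%, Drug B 69/128 = 53.9% → Drug A
Stage IV: Drug A 87/230 = 37.8%, Drug B 11/37 = 29.7% → Drug A
Stage I: Drug A 26/39 = 66.7%, Drug B 226/401 = 56.4% → Drug A
Overall: Drug A 245/480 = 51.0%, Drug B 306/566 = 54.1% → Drug B
(Drug A wins every disease group but Drug B wins overall — Drug A's patients skew toward the low-rate stage IV group.)

Drug B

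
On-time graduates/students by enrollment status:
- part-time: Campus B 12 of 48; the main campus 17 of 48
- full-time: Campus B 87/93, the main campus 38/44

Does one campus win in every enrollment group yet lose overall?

No

Part-time: Campus B 12/48 = 25.0%, the main campus 17/48 = 35.4% → the main campus
Full-time: Campus B 87/93 = 93.5%, the main campus 38/44 = 86.4% → Campus B
Overall: Campus B 99/141 = 70.2%, the main campus 55/92 = 59.8% → Campus B
Neither sweeps: Campus B wins 1 of 2 groups, the main campus wins 1. Campus B wins overall but not every group — no Simpson reversal.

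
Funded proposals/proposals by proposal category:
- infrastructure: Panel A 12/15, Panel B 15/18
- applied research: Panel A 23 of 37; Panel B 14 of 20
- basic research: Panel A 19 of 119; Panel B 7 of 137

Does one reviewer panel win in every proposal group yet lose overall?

Infrastructure: Panel A 12/15 = 80.0%, Panel B 15/18 = 83.3% → Panel B
Applied research: Panel A 23/37 = 62.2%, Panel B 14/20 = 70.0% → Panel B
Basic research: Panel A 19/119 = 16.0%, Panel B 7/137 = 5.1% → Panel A
Overall: Panel A 54/171 = 31.6%, Panel B 36/175 = 20.6% → Panel A
Neither sweeps: Panel A wins 1 of 3 groups, Panel B wins 2. Panel A wins overall but not every group — no Simpson reversal.

No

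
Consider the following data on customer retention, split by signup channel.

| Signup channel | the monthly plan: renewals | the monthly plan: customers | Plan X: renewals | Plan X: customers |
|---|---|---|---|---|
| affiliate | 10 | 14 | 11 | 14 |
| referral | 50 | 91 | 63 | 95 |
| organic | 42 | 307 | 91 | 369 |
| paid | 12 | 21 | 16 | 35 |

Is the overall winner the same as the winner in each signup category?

No

Affiliate: the monthly plan 10/14 = 71.4%, Plan X 11/14 = 78.6% → Plan X
Referral: the monthly plan 50/91 = 54.9%, Plan X 63/95 = 66.3% → Plan X
Organic: the monthly plan 42/307 = 13.7%, Plan X 91/369 = 24.7% → Plan X
Paid: the monthly plan 12/21 = 57.1%, Plan X 16/35 = 45.7% → the monthly plan
Overall: the monthly plan 114/433 = 26.3%, Plan X 181/513 = 35.3% → Plan X
Neither sweeps: the monthly plan wins 1 of 4 groups, Plan X wins 3. Plan X wins overall but not every group — no Simpson reversal.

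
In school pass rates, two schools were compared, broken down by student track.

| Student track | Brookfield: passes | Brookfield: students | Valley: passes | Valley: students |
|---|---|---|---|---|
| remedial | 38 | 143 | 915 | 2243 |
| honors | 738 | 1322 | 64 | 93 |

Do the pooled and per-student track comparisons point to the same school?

No

Remedial: Brookfield 38/143 = 26.6%, Valley 915/2243 = 40.8% → Valley
Honors: Brookfield 738/1322 = 55.8%, Valley 64/93 = 68.8% → Valley
Overall: Brookfield 776/1465 = 53.0%, Valley 979/2336 = 41.9% → Brookfield
Valley wins each student group but Brookfield wins overall — the comparison reverses. Valley's students skew toward remedial, which has a lower base rate.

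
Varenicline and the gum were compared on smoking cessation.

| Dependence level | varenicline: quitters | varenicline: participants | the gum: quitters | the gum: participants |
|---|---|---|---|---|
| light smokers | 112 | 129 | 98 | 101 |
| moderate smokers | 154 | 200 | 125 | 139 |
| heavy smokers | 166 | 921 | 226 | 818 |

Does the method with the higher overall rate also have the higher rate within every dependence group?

Yes

Light smokers: varenicline 112/129 = 86.8%, the gum 98/101 = 97.0% → the gum
Moderate smokers: varenicline 154/200 = 77.0%, the gum 125/139 = 89.9% → the gum
Heavy smokers: varenicline 166/921 = 18.0%, the gum 226/818 = 27.6% → the gum
Overall: varenicline 432/1250 = 34.6%, the gum 449/1058 = 42.4% → the gum
The gum wins overall and in every dependence group — no reversal.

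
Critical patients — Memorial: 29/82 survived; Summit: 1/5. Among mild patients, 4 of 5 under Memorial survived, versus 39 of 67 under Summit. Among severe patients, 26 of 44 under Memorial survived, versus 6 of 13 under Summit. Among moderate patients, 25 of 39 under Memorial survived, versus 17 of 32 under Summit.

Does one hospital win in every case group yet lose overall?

Yes

Critical: Memorial 29/82 = 35.4%, Summit 1/5 = 20.0% → Memorial
Mild: Memorial 4/5 = 80.0%, Summit 39/67 = 58.2% → Memorial
Severe: Memorial 26/44 = 59.1%, Summit 6/13 = 46.2% → Memorial
Moderate: Memorial 25/39 = 64.1%, Summit 17/32 = 53.1% → Memorial
Overall: Memorial 84/170 = 49.4%, Summit 63/117 = 53.8% → Summit
Memorial wins each case group but Summit wins overall — the comparison reverses. Memorial's patients skew toward critical, which has a lower base rate.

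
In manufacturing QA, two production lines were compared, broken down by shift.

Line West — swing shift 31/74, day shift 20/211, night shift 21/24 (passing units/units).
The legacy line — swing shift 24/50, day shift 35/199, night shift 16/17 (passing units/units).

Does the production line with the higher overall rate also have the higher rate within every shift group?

Yes

Swing shift: Line West 31/74 = 41.9%, the legacy line 24/50 = 48.0% → the legacy line
Day shift: Line West 20/211 = 9.5%, the legacy line 35/199 = 17.6% → the legacy line
Night shift: Line West 21/24 = 87.5%, the legacy line 16/17 = 94.1% → the legacy line
Overall: Line West 72/309 = 23.3%, the legacy line 75/266 = 28.2% → the legacy line
The legacy line wins overall and in every shift group — no reversal.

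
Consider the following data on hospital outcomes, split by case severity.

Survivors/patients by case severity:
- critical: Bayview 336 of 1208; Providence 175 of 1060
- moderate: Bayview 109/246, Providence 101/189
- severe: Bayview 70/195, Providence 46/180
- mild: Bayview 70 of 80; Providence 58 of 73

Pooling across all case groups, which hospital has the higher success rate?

Critical: Bayview 336/1208 = 27.8%, Providence 175/1060 = 16.5% → Bayview
Moderate: Bayview 109/246 = 44.3%, Providence 101/189 = 53.4% → Providence
Severe: Bayview 70/195 = 35.9%, Providence 46/180 = 25.6% → Bayview
Mild: Bayview 70/80 = 87.5%, Providence 58/73 = 79.5% → Bayview
Overall: Bayview 585/1729 = 33.8%, Providence 380/1502 = 25.3% → Bayview
(Neither sweeps every case group, but Bayview has the higher pooled rate.)

Bayview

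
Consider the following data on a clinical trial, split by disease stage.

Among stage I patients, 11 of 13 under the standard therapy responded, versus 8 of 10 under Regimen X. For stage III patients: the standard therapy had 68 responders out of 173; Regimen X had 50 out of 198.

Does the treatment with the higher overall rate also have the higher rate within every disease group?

Stage I: the standard therapy 11/13 = 84.6%, Regimen X 8/10 = 80.0% → the standard therapy
Stage III: the standard therapy 68/173 = 39.3%, Regimen X 50/198 = 25.3% → the standard therapy
Overall: the standard therapy 79/186 = 42.5%, Regimen X 58/208 = 27.9% → the standard therapy
The standard therapy wins overall and in every disease group — no reversal.

Yes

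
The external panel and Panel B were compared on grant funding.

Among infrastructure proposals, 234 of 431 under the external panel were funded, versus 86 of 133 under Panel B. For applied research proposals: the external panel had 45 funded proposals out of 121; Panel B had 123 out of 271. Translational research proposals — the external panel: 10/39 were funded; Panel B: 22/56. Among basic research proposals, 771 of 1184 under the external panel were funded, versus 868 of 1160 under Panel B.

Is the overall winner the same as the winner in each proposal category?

Infrastructure: the external panel 234/431 = 54.3%, Panel B 86/133 = 64.7% → Panel B
Applied research: the external panel 45/121 = 37.2%, Panel B 123/271 = 45.4% → Panel B
Translational research: the external panel 10/39 = 25.6%, Panel B 22/56 = 39.3% → Panel B
Basic research: the external panel 771/1184 = 65.1%, Panel B 868/1160 = 74.8% → Panel B
Overall: the external panel 1060/1775 = 59.7%, Panel B 1099/1620 = 67.8% → Panel B
Panel B wins overall and in every proposal group — no reversal.

Yes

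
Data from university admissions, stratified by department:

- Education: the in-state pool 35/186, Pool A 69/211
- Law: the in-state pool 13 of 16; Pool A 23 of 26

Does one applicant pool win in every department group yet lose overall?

No

Education: the in-state pool 35/186 = 18.8%, Pool A 69/211 = 32.7% → Pool A
Law: the in-state pool 13/16 = 81.2%, Pool A 23/26 = 88.5% → Pool A
Overall: the in-state pool 48/202 = 23.8%, Pool A 92/237 = 38.8% → Pool A
Pool A wins overall and in every department group — no reversal.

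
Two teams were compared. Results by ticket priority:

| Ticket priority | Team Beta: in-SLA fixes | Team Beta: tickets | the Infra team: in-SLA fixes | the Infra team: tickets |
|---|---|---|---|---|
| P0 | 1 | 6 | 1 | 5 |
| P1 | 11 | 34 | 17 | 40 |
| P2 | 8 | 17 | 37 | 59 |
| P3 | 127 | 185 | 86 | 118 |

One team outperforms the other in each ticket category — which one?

the Infra team

P0: Team Beta 1/6 = 16.7%, the Infra team 1/5 = 20.0% → the Infra team
P1: Team Beta 11/34 = 32.4%, the Infra team 17/40 = 42.5% → the Infra team
P2: Team Beta 8/17 = 47.1%, the Infra team 37/59 = 62.7% → the Infra team
P3: Team Beta 127/185 = 68.6%, the Infra team 86/118 = 72.9% → the Infra team
The Infra team has the higher rate in all 4 groups.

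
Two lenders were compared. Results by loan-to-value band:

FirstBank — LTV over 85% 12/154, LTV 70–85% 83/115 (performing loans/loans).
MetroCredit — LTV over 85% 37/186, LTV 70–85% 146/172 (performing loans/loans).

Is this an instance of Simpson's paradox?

LTV over 85%: FirstBank 12/154 = 7.8%, MetroCredit 37/186 = 19.9% → MetroCredit
LTV 70–85%: FirstBank 83/115 = 72.2%, MetroCredit 146/172 = 84.9% → MetroCredit
Overall: FirstBank 95/269 = 35.3%, MetroCredit 183/358 = 51.1% → MetroCredit
MetroCredit wins overall and in every loan-to-value group — no reversal.

No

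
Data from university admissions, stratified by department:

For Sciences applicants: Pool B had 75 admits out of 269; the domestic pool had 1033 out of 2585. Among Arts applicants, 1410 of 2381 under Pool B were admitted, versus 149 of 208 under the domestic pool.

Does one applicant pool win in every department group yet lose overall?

Sciences: Pool B 75/269 = 27.9%, the domestic pool 1033/2585 = 40.0% → the domestic pool
Arts: Pool B 1410/2381 = 59.2%, the domestic pool 149/208 = 71.6% → the domestic pool
Overall: Pool B 1485/2650 = 56.0%, the domestic pool 1182/2793 = 42.3% → Pool B
The domestic pool wins each department group but Pool B wins overall — the comparison reverses. The domestic pool's applicants skew toward Sciences, which has a lower base rate.

Yes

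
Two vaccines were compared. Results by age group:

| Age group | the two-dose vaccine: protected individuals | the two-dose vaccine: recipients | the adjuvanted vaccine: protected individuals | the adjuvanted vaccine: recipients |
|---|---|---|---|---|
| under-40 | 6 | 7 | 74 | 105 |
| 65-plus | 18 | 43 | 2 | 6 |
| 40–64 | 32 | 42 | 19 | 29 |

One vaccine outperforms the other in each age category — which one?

Under-40: the two-dose vaccine 6/7 = 85.7%, the adjuvanted vaccine 74/105 = 70.5% → the two-dose vaccine
65-plus: the two-dose vaccine 18/43 = 41.9%, the adjuvanted vaccine 2/6 = 33.3% → the two-dose vaccine
40–64: the two-dose vaccine 32/42 = 76.2%, the adjuvanted vaccine 19/29 = 65.5% → the two-dose vaccine
The two-dose vaccine has the higher rate in all 3 groups.

the two-dose vaccine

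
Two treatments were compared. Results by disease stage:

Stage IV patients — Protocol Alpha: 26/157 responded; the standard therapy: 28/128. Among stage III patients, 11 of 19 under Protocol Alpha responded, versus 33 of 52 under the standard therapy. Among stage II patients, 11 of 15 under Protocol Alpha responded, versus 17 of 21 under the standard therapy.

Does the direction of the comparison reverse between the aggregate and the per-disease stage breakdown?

Stage IV: Protocol Alpha 26/157 = 16.6%, the standard therapy 28/128 = 21.9% → the standard therapy
Stage III: Protocol Alpha 11/19 = 57.9%, the standard therapy 33/52 = 63.5% → the standard therapy
Stage II: Protocol Alpha 11/15 = 73.3%, the standard therapy 17/21 = 81.0% → the standard therapy
Overall: Protocol Alpha 48/191 = 25.1%, the standard therapy 78/201 = 38.8% → the standard therapy
The standard therapy wins overall and in every disease group — no reversal.

No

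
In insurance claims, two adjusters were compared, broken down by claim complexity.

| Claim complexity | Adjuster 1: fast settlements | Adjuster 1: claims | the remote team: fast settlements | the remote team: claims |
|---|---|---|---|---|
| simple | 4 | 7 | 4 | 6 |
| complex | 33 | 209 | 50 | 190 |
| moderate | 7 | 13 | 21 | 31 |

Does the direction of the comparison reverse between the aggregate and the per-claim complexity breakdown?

Simple: Adjuster 1 4/7 = 57.1%, the remote team 4/6 = 66.7% → the remote team
Complex: Adjuster 1 33/209 = 15.8%, the remote team 50/190 = 26.3% → the remote team
Moderate: Adjuster 1 7/13 = 53.8%, the remote team 21/31 = 67.7% → the remote team
Overall: Adjuster 1 44/229 = 19.2%, the remote team 75/227 = 33.0% → the remote team
The remote team wins overall and in every claim group — no reversal.

No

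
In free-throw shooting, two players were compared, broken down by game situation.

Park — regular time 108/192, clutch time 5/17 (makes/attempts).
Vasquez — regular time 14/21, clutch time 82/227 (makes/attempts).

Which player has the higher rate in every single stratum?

Regular time: Park 108/192 = 56.2%, Vasquez 14/21 = 66.7% → Vasquez
Clutch time: Park 5/17 = 29.4%, Vasquez 82/227 = 36.1% → Vasquez
Vasquez has the higher rate in both groups.

Vasquez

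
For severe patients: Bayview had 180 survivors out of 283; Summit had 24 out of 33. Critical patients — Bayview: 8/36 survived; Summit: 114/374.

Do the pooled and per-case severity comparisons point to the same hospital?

No

Severe: Bayview 180/283 = 63.6%, Summit 24/33 = 72.7% → Summit
Critical: Bayview 8/36 = 22.2%, Summit 114/374 = 30.5% → Summit
Overall: Bayview 188/319 = 58.9%, Summit 138/407 = 33.9% → Bayview
Summit wins each case group but Bayview wins overall — the comparison reverses. Summit's patients skew toward critical, which has a lower base rate.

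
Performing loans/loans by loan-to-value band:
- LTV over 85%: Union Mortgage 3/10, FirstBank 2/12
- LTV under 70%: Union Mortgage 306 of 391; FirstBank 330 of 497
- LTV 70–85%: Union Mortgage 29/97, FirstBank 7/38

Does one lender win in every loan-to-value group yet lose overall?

LTV over 85%: Union Mortgage 3/10 = 30.0%, FirstBank 2/12 = 16.7% → Union Mortgage
LTV under 70%: Union Mortgage 306/391 = 78.3%, FirstBank 330/497 = 66.4% → Union Mortgage
LTV 70–85%: Union Mortgage 29/97 = 29.9%, FirstBank 7/38 = 18.4% → Union Mortgage
Overall: Union Mortgage 338/498 = 67.9%, FirstBank 339/547 = 62.0% → Union Mortgage
Union Mortgage wins overall and in every loan-to-value group — no reversal.

No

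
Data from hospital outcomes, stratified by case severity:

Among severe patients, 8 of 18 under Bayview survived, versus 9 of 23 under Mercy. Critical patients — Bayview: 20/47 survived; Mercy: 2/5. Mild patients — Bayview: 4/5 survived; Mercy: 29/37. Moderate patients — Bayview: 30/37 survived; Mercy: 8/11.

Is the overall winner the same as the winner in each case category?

No

Severe: Bayview 8/18 = 44.4%, Mercy 9/23 = 39.1% → Bayview
Critical: Bayview 20/47 = 42.6%, Mercy 2/5 = 40.0% → Bayview
Mild: Bayview 4/5 = 80.0%, Mercy 29/37 = 78.4% → Bayview
Moderate: Bayview 30/37 = 81.1%, Mercy 8/11 = 72.7% → Bayview
Overall: Bayview 62/107 = 57.9%, Mercy 48/76 = 63.2% → Mercy
Bayview wins each case group but Mercy wins overall — the comparison reverses. Bayview's patients skew toward critical, which has a lower base rate.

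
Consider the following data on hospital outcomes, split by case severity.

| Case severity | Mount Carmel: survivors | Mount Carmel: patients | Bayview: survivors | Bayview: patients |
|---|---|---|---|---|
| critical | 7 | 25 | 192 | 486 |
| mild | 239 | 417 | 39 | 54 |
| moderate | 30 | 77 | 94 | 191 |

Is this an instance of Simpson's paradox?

Critical: Mount Carmel 7/25 = 28.0%, Bayview 192/486 = 39.5% → Bayview
Mild: Mount Carmel 239/417 = 57.3%, Bayview 39/54 = 72.2% → Bayview
Moderate: Mount Carmel 30/77 = 39.0%, Bayview 94/191 = 49.2% → Bayview
Overall: Mount Carmel 276/519 = 53.2%, Bayview 325/731 = 44.5% → Mount Carmel
Bayview wins each case group but Mount Carmel wins overall — the comparison reverses. Bayview's patients skew toward critical, which has a lower base rate.

Yes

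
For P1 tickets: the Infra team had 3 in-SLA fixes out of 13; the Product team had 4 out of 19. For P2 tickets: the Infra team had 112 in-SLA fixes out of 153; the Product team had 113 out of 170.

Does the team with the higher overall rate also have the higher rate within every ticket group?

P1: the Infra team 3/13 = 23.1%, the Product team 4/19 = 21.1% → the Infra team
P2: the Infra team 112/153 = 73.2%, the Product team 113/170 = 66.5% → the Infra team
Overall: the Infra team 115/166 = 69.3%, the Product team 117/189 = 61.9% → the Infra team
The Infra team wins overall and in every ticket group — no reversal.

Yes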